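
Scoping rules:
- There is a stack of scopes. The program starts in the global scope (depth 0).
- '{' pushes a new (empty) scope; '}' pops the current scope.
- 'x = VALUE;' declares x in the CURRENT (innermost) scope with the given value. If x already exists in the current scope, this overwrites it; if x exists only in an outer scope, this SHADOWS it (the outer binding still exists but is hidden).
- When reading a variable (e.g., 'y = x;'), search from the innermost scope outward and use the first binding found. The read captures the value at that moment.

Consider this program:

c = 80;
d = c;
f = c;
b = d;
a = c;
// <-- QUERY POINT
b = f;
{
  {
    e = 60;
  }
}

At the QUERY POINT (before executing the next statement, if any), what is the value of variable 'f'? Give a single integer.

Answer: 80

Derivation:
Step 1: declare c=80 at depth 0
Step 2: declare d=(read c)=80 at depth 0
Step 3: declare f=(read c)=80 at depth 0
Step 4: declare b=(read d)=80 at depth 0
Step 5: declare a=(read c)=80 at depth 0
Visible at query point: a=80 b=80 c=80 d=80 f=80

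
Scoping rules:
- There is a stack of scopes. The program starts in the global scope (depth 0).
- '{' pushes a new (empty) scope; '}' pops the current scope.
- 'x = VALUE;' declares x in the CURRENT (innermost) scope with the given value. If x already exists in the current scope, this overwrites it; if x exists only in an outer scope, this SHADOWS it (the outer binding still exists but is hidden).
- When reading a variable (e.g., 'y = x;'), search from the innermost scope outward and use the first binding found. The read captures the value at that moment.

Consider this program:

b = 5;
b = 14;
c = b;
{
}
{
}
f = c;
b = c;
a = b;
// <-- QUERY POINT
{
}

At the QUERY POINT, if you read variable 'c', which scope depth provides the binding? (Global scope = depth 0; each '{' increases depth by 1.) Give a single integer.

Answer: 0

Derivation:
Step 1: declare b=5 at depth 0
Step 2: declare b=14 at depth 0
Step 3: declare c=(read b)=14 at depth 0
Step 4: enter scope (depth=1)
Step 5: exit scope (depth=0)
Step 6: enter scope (depth=1)
Step 7: exit scope (depth=0)
Step 8: declare f=(read c)=14 at depth 0
Step 9: declare b=(read c)=14 at depth 0
Step 10: declare a=(read b)=14 at depth 0
Visible at query point: a=14 b=14 c=14 f=14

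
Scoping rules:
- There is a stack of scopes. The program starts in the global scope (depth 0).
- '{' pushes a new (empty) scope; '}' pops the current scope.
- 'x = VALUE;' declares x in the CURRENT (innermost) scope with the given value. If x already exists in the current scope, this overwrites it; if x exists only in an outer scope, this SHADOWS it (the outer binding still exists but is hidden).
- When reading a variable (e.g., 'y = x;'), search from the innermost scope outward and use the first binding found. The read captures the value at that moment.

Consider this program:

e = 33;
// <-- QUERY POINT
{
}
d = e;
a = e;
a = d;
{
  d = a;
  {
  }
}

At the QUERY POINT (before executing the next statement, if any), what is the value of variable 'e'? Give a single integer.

Step 1: declare e=33 at depth 0
Visible at query point: e=33

Answer: 33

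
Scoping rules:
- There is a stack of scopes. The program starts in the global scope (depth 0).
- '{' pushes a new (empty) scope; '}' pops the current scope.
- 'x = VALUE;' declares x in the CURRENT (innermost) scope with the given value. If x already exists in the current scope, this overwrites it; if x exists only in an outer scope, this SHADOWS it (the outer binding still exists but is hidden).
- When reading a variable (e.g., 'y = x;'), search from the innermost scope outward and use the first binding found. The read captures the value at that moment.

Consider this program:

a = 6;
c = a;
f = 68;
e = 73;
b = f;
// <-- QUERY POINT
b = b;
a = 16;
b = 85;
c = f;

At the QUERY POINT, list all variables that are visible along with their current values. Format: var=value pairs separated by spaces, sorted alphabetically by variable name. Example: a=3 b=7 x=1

Answer: a=6 b=68 c=6 e=73 f=68

Derivation:
Step 1: declare a=6 at depth 0
Step 2: declare c=(read a)=6 at depth 0
Step 3: declare f=68 at depth 0
Step 4: declare e=73 at depth 0
Step 5: declare b=(read f)=68 at depth 0
Visible at query point: a=6 b=68 c=6 e=73 f=68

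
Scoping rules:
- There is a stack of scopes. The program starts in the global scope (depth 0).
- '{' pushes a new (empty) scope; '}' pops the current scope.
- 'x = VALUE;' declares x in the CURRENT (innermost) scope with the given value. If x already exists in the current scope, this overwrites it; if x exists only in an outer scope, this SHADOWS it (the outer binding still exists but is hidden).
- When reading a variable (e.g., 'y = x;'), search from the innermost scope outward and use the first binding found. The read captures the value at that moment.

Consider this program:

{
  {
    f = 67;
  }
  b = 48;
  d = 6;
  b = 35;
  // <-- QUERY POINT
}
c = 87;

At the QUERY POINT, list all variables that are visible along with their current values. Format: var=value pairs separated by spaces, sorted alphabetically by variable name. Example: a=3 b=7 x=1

Answer: b=35 d=6

Derivation:
Step 1: enter scope (depth=1)
Step 2: enter scope (depth=2)
Step 3: declare f=67 at depth 2
Step 4: exit scope (depth=1)
Step 5: declare b=48 at depth 1
Step 6: declare d=6 at depth 1
Step 7: declare b=35 at depth 1
Visible at query point: b=35 d=6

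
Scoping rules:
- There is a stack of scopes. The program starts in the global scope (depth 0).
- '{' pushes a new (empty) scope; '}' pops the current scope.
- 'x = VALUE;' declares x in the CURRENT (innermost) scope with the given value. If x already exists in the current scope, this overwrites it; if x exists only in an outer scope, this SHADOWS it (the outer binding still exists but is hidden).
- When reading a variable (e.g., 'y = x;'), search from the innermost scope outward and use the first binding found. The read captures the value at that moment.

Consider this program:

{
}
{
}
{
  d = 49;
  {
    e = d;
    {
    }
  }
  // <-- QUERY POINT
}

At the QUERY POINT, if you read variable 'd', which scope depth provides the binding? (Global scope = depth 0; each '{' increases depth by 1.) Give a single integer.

Step 1: enter scope (depth=1)
Step 2: exit scope (depth=0)
Step 3: enter scope (depth=1)
Step 4: exit scope (depth=0)
Step 5: enter scope (depth=1)
Step 6: declare d=49 at depth 1
Step 7: enter scope (depth=2)
Step 8: declare e=(read d)=49 at depth 2
Step 9: enter scope (depth=3)
Step 10: exit scope (depth=2)
Step 11: exit scope (depth=1)
Visible at query point: d=49

Answer: 1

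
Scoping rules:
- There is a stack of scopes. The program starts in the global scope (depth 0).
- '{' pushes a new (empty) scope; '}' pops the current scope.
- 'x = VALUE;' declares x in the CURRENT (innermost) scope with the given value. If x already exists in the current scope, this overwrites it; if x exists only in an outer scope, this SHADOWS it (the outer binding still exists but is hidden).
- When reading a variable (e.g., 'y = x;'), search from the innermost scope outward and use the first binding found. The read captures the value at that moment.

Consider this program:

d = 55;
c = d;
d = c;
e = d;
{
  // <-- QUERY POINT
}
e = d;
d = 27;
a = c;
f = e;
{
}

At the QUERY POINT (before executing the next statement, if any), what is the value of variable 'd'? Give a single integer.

Answer: 55

Derivation:
Step 1: declare d=55 at depth 0
Step 2: declare c=(read d)=55 at depth 0
Step 3: declare d=(read c)=55 at depth 0
Step 4: declare e=(read d)=55 at depth 0
Step 5: enter scope (depth=1)
Visible at query point: c=55 d=55 e=55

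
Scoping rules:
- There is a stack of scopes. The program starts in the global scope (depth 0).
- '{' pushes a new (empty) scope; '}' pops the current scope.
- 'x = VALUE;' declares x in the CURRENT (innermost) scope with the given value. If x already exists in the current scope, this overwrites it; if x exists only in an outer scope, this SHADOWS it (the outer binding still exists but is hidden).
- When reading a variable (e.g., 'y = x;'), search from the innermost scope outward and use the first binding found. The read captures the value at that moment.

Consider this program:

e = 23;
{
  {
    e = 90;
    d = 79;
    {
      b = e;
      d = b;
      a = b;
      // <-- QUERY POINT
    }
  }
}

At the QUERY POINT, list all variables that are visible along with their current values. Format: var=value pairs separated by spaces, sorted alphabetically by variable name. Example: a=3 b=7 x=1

Step 1: declare e=23 at depth 0
Step 2: enter scope (depth=1)
Step 3: enter scope (depth=2)
Step 4: declare e=90 at depth 2
Step 5: declare d=79 at depth 2
Step 6: enter scope (depth=3)
Step 7: declare b=(read e)=90 at depth 3
Step 8: declare d=(read b)=90 at depth 3
Step 9: declare a=(read b)=90 at depth 3
Visible at query point: a=90 b=90 d=90 e=90

Answer: a=90 b=90 d=90 e=90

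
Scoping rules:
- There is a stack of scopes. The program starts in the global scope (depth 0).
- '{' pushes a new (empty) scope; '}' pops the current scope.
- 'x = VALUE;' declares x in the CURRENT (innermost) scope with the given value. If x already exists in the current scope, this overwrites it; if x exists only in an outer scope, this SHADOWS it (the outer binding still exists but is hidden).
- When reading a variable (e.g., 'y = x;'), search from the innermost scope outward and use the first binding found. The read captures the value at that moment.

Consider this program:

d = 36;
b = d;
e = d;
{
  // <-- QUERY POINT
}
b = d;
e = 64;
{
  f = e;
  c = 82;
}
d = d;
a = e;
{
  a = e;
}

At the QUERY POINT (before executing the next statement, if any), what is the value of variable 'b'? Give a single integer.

Answer: 36

Derivation:
Step 1: declare d=36 at depth 0
Step 2: declare b=(read d)=36 at depth 0
Step 3: declare e=(read d)=36 at depth 0
Step 4: enter scope (depth=1)
Visible at query point: b=36 d=36 e=36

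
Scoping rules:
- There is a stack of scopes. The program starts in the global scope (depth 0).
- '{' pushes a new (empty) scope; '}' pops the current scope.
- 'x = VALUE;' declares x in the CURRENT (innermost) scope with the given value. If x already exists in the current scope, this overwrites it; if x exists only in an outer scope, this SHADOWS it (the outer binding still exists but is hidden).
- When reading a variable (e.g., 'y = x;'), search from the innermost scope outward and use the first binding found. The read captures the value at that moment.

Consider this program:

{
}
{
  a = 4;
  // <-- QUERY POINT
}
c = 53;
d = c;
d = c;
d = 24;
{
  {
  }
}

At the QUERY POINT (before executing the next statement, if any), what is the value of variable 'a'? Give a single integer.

Step 1: enter scope (depth=1)
Step 2: exit scope (depth=0)
Step 3: enter scope (depth=1)
Step 4: declare a=4 at depth 1
Visible at query point: a=4

Answer: 4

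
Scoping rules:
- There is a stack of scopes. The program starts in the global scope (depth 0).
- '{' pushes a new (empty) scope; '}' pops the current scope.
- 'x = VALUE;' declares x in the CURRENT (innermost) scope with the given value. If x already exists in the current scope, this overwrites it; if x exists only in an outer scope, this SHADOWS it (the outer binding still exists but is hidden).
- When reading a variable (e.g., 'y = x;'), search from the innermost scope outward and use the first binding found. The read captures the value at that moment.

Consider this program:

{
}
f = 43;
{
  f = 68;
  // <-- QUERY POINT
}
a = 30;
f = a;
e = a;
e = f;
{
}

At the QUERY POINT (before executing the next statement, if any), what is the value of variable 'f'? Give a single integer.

Step 1: enter scope (depth=1)
Step 2: exit scope (depth=0)
Step 3: declare f=43 at depth 0
Step 4: enter scope (depth=1)
Step 5: declare f=68 at depth 1
Visible at query point: f=68

Answer: 68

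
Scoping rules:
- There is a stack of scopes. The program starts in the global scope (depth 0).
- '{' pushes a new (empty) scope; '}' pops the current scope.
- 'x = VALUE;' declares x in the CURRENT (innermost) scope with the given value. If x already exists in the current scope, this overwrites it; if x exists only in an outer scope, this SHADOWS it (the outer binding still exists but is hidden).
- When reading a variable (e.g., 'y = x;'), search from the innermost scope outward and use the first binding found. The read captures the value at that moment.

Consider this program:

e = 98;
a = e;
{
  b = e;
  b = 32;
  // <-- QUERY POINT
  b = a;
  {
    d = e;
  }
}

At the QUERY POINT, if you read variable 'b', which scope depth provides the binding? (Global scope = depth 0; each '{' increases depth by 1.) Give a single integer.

Answer: 1

Derivation:
Step 1: declare e=98 at depth 0
Step 2: declare a=(read e)=98 at depth 0
Step 3: enter scope (depth=1)
Step 4: declare b=(read e)=98 at depth 1
Step 5: declare b=32 at depth 1
Visible at query point: a=98 b=32 e=98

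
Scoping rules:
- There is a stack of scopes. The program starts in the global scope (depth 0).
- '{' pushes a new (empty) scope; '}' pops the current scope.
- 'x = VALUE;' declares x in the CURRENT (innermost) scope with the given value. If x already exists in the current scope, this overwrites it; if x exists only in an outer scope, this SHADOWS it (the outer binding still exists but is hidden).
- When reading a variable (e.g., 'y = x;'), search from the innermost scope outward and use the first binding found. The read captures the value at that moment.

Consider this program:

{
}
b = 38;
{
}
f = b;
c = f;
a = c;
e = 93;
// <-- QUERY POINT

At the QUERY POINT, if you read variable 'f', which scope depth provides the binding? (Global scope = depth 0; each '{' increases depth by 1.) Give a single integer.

Answer: 0

Derivation:
Step 1: enter scope (depth=1)
Step 2: exit scope (depth=0)
Step 3: declare b=38 at depth 0
Step 4: enter scope (depth=1)
Step 5: exit scope (depth=0)
Step 6: declare f=(read b)=38 at depth 0
Step 7: declare c=(read f)=38 at depth 0
Step 8: declare a=(read c)=38 at depth 0
Step 9: declare e=93 at depth 0
Visible at query point: a=38 b=38 c=38 e=93 f=38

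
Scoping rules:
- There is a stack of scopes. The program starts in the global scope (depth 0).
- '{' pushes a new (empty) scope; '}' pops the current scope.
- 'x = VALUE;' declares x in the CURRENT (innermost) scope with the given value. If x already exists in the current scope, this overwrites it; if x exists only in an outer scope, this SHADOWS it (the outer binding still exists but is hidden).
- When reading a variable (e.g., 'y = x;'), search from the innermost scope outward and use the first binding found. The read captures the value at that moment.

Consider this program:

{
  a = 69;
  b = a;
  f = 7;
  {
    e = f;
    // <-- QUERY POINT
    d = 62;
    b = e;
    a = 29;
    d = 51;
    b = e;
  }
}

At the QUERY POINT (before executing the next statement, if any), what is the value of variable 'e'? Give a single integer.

Answer: 7

Derivation:
Step 1: enter scope (depth=1)
Step 2: declare a=69 at depth 1
Step 3: declare b=(read a)=69 at depth 1
Step 4: declare f=7 at depth 1
Step 5: enter scope (depth=2)
Step 6: declare e=(read f)=7 at depth 2
Visible at query point: a=69 b=69 e=7 f=7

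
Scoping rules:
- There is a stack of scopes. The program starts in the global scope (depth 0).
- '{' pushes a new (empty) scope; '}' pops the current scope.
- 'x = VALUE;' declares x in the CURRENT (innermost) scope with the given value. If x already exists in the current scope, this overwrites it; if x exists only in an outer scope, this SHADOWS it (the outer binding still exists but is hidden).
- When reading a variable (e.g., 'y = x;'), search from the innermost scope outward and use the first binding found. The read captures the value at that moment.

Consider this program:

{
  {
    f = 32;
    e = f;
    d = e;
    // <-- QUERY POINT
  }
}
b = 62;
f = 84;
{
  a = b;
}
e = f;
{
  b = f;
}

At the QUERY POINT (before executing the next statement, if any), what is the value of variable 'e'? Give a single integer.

Step 1: enter scope (depth=1)
Step 2: enter scope (depth=2)
Step 3: declare f=32 at depth 2
Step 4: declare e=(read f)=32 at depth 2
Step 5: declare d=(read e)=32 at depth 2
Visible at query point: d=32 e=32 f=32

Answer: 32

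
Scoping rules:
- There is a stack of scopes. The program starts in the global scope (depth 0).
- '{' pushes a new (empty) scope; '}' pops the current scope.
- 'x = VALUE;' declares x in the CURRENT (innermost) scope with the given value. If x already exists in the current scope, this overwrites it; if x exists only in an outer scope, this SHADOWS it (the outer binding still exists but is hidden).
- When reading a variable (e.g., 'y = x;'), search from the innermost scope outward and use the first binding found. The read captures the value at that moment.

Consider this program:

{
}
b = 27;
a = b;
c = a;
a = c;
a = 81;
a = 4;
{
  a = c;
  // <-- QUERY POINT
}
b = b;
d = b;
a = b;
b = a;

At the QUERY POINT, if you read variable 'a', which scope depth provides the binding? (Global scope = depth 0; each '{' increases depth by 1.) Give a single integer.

Step 1: enter scope (depth=1)
Step 2: exit scope (depth=0)
Step 3: declare b=27 at depth 0
Step 4: declare a=(read b)=27 at depth 0
Step 5: declare c=(read a)=27 at depth 0
Step 6: declare a=(read c)=27 at depth 0
Step 7: declare a=81 at depth 0
Step 8: declare a=4 at depth 0
Step 9: enter scope (depth=1)
Step 10: declare a=(read c)=27 at depth 1
Visible at query point: a=27 b=27 c=27

Answer: 1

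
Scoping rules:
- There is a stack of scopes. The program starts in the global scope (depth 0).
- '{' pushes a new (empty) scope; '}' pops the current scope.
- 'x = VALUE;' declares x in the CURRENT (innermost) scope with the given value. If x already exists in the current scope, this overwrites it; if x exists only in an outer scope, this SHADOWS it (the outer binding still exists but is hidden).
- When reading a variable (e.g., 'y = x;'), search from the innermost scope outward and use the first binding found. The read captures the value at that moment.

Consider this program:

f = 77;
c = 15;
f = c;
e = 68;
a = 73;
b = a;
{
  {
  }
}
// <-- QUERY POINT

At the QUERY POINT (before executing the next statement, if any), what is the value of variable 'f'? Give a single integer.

Step 1: declare f=77 at depth 0
Step 2: declare c=15 at depth 0
Step 3: declare f=(read c)=15 at depth 0
Step 4: declare e=68 at depth 0
Step 5: declare a=73 at depth 0
Step 6: declare b=(read a)=73 at depth 0
Step 7: enter scope (depth=1)
Step 8: enter scope (depth=2)
Step 9: exit scope (depth=1)
Step 10: exit scope (depth=0)
Visible at query point: a=73 b=73 c=15 e=68 f=15

Answer: 15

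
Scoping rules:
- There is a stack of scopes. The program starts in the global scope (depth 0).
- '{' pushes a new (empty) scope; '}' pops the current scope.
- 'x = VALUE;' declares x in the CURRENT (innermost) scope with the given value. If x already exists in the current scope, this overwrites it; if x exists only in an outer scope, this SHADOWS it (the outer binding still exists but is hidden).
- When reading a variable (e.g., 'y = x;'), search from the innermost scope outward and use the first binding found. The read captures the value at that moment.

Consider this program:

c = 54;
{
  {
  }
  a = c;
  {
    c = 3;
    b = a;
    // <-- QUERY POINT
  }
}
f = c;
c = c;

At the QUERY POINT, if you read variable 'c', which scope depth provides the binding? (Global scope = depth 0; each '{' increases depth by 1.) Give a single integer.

Answer: 2

Derivation:
Step 1: declare c=54 at depth 0
Step 2: enter scope (depth=1)
Step 3: enter scope (depth=2)
Step 4: exit scope (depth=1)
Step 5: declare a=(read c)=54 at depth 1
Step 6: enter scope (depth=2)
Step 7: declare c=3 at depth 2
Step 8: declare b=(read a)=54 at depth 2
Visible at query point: a=54 b=54 c=3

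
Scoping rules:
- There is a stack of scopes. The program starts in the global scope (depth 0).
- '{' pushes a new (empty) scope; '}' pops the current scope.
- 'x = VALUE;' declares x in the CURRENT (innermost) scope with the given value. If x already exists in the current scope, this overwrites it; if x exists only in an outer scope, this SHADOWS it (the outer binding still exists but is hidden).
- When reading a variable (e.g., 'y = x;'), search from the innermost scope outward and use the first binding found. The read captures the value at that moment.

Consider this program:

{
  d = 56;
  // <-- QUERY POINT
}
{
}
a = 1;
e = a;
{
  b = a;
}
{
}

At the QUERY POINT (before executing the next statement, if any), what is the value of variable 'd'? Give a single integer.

Step 1: enter scope (depth=1)
Step 2: declare d=56 at depth 1
Visible at query point: d=56

Answer: 56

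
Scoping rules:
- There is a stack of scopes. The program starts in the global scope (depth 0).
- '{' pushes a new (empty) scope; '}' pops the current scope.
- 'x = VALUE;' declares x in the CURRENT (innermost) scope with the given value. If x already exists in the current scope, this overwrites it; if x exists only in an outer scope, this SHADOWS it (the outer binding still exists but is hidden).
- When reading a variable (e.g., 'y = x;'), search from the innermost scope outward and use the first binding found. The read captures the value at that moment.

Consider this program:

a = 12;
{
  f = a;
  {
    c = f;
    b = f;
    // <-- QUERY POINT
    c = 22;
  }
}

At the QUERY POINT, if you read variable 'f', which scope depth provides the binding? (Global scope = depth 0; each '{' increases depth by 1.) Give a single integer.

Answer: 1

Derivation:
Step 1: declare a=12 at depth 0
Step 2: enter scope (depth=1)
Step 3: declare f=(read a)=12 at depth 1
Step 4: enter scope (depth=2)
Step 5: declare c=(read f)=12 at depth 2
Step 6: declare b=(read f)=12 at depth 2
Visible at query point: a=12 b=12 c=12 f=12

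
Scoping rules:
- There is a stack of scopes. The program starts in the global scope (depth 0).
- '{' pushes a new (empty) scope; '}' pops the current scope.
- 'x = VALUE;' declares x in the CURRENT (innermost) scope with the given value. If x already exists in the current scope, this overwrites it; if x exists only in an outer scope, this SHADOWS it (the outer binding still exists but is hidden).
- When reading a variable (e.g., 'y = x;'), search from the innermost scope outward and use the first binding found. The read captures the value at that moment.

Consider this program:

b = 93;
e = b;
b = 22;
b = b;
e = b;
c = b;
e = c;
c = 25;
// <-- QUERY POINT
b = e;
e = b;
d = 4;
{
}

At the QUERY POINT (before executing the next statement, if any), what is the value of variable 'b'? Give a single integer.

Step 1: declare b=93 at depth 0
Step 2: declare e=(read b)=93 at depth 0
Step 3: declare b=22 at depth 0
Step 4: declare b=(read b)=22 at depth 0
Step 5: declare e=(read b)=22 at depth 0
Step 6: declare c=(read b)=22 at depth 0
Step 7: declare e=(read c)=22 at depth 0
Step 8: declare c=25 at depth 0
Visible at query point: b=22 c=25 e=22

Answer: 22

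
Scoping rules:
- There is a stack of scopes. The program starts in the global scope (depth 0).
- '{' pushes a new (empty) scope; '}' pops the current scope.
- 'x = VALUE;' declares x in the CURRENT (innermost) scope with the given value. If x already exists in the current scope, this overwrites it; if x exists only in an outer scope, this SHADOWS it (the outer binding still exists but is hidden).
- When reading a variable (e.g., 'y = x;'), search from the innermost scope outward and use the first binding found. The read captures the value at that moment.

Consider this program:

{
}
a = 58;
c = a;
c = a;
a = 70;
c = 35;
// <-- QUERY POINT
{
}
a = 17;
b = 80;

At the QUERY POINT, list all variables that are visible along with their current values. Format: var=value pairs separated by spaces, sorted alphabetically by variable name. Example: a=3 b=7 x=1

Step 1: enter scope (depth=1)
Step 2: exit scope (depth=0)
Step 3: declare a=58 at depth 0
Step 4: declare c=(read a)=58 at depth 0
Step 5: declare c=(read a)=58 at depth 0
Step 6: declare a=70 at depth 0
Step 7: declare c=35 at depth 0
Visible at query point: a=70 c=35

Answer: a=70 c=35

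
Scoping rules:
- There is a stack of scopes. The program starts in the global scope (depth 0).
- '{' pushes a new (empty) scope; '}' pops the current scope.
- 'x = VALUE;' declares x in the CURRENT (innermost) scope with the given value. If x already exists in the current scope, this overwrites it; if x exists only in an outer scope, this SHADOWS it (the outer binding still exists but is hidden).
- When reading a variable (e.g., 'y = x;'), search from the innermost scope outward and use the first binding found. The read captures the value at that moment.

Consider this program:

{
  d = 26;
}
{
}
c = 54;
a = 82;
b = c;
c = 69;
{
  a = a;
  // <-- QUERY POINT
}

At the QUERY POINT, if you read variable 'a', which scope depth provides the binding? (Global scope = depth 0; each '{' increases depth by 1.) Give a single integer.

Step 1: enter scope (depth=1)
Step 2: declare d=26 at depth 1
Step 3: exit scope (depth=0)
Step 4: enter scope (depth=1)
Step 5: exit scope (depth=0)
Step 6: declare c=54 at depth 0
Step 7: declare a=82 at depth 0
Step 8: declare b=(read c)=54 at depth 0
Step 9: declare c=69 at depth 0
Step 10: enter scope (depth=1)
Step 11: declare a=(read a)=82 at depth 1
Visible at query point: a=82 b=54 c=69

Answer: 1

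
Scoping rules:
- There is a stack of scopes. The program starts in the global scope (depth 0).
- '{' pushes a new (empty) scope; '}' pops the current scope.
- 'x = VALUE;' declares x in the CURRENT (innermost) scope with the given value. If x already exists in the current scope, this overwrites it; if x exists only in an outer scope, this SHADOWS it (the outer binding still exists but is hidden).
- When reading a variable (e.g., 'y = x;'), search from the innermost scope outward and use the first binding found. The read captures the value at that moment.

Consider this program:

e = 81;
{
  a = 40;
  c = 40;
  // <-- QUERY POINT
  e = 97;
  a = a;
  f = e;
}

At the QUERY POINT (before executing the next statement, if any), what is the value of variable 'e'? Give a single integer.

Answer: 81

Derivation:
Step 1: declare e=81 at depth 0
Step 2: enter scope (depth=1)
Step 3: declare a=40 at depth 1
Step 4: declare c=40 at depth 1
Visible at query point: a=40 c=40 e=81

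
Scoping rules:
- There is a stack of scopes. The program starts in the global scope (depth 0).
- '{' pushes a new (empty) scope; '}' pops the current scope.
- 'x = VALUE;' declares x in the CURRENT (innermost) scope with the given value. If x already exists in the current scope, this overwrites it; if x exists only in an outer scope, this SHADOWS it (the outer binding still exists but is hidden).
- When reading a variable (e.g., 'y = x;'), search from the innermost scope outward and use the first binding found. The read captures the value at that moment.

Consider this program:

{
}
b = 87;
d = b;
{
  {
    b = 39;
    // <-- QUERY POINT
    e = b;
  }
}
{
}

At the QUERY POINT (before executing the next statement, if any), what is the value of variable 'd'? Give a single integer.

Step 1: enter scope (depth=1)
Step 2: exit scope (depth=0)
Step 3: declare b=87 at depth 0
Step 4: declare d=(read b)=87 at depth 0
Step 5: enter scope (depth=1)
Step 6: enter scope (depth=2)
Step 7: declare b=39 at depth 2
Visible at query point: b=39 d=87

Answer: 87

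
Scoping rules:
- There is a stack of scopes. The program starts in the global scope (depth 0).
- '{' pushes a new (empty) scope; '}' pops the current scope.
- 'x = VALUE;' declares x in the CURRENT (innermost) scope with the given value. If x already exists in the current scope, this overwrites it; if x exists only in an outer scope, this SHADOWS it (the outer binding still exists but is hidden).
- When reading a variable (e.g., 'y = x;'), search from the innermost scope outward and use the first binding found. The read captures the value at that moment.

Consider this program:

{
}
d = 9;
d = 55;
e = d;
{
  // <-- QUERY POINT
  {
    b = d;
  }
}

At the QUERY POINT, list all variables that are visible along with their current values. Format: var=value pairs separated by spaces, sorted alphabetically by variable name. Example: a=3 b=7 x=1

Step 1: enter scope (depth=1)
Step 2: exit scope (depth=0)
Step 3: declare d=9 at depth 0
Step 4: declare d=55 at depth 0
Step 5: declare e=(read d)=55 at depth 0
Step 6: enter scope (depth=1)
Visible at query point: d=55 e=55

Answer: d=55 e=55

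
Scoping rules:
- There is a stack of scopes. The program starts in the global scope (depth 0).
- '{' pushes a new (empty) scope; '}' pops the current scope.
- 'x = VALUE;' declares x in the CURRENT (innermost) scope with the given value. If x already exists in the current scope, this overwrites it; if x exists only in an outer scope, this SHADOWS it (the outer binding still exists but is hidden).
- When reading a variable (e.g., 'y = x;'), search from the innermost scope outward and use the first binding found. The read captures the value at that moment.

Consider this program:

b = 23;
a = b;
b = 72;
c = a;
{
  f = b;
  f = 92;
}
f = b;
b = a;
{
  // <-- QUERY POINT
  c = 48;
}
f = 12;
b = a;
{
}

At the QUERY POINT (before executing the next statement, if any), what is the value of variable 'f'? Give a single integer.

Step 1: declare b=23 at depth 0
Step 2: declare a=(read b)=23 at depth 0
Step 3: declare b=72 at depth 0
Step 4: declare c=(read a)=23 at depth 0
Step 5: enter scope (depth=1)
Step 6: declare f=(read b)=72 at depth 1
Step 7: declare f=92 at depth 1
Step 8: exit scope (depth=0)
Step 9: declare f=(read b)=72 at depth 0
Step 10: declare b=(read a)=23 at depth 0
Step 11: enter scope (depth=1)
Visible at query point: a=23 b=23 c=23 f=72

Answer: 72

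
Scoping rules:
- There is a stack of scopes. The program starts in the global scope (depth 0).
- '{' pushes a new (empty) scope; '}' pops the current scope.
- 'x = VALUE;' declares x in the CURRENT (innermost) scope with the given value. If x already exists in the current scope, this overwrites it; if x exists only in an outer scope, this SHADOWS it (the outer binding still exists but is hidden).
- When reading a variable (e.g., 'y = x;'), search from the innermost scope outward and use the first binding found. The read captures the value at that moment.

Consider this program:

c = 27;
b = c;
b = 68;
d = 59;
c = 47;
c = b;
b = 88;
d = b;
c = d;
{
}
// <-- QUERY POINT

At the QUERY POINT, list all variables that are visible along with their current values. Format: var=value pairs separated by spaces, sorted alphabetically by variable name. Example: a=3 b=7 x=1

Answer: b=88 c=88 d=88

Derivation:
Step 1: declare c=27 at depth 0
Step 2: declare b=(read c)=27 at depth 0
Step 3: declare b=68 at depth 0
Step 4: declare d=59 at depth 0
Step 5: declare c=47 at depth 0
Step 6: declare c=(read b)=68 at depth 0
Step 7: declare b=88 at depth 0
Step 8: declare d=(read b)=88 at depth 0
Step 9: declare c=(read d)=88 at depth 0
Step 10: enter scope (depth=1)
Step 11: exit scope (depth=0)
Visible at query point: b=88 c=88 d=88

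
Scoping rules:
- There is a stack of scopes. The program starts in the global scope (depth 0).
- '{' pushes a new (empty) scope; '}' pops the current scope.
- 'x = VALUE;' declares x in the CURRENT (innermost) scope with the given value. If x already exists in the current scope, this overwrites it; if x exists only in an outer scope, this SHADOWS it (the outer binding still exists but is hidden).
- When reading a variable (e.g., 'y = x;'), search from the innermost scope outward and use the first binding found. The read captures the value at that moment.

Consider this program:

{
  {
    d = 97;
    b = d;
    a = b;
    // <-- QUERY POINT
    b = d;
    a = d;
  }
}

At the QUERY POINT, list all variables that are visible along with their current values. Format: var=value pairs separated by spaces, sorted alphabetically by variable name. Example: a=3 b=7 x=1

Step 1: enter scope (depth=1)
Step 2: enter scope (depth=2)
Step 3: declare d=97 at depth 2
Step 4: declare b=(read d)=97 at depth 2
Step 5: declare a=(read b)=97 at depth 2
Visible at query point: a=97 b=97 d=97

Answer: a=97 b=97 d=97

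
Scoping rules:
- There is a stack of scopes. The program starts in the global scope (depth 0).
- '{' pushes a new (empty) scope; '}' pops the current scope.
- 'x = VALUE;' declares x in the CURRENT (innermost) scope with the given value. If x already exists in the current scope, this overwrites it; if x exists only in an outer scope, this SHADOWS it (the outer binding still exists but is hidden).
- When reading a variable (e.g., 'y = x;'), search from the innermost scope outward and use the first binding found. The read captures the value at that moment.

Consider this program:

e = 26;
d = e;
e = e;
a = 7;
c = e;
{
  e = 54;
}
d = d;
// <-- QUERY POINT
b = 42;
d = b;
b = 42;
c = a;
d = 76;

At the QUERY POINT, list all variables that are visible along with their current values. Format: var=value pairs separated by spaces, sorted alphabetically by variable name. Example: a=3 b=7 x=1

Answer: a=7 c=26 d=26 e=26

Derivation:
Step 1: declare e=26 at depth 0
Step 2: declare d=(read e)=26 at depth 0
Step 3: declare e=(read e)=26 at depth 0
Step 4: declare a=7 at depth 0
Step 5: declare c=(read e)=26 at depth 0
Step 6: enter scope (depth=1)
Step 7: declare e=54 at depth 1
Step 8: exit scope (depth=0)
Step 9: declare d=(read d)=26 at depth 0
Visible at query point: a=7 c=26 d=26 e=26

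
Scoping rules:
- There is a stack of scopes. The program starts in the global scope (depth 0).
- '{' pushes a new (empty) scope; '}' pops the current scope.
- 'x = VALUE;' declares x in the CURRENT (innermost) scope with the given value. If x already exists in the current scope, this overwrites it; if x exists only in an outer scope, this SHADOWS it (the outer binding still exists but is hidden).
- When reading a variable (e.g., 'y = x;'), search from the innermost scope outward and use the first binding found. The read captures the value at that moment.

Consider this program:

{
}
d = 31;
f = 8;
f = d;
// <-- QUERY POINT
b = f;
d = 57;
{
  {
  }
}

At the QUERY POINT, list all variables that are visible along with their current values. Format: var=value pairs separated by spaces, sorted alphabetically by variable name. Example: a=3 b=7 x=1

Answer: d=31 f=31

Derivation:
Step 1: enter scope (depth=1)
Step 2: exit scope (depth=0)
Step 3: declare d=31 at depth 0
Step 4: declare f=8 at depth 0
Step 5: declare f=(read d)=31 at depth 0
Visible at query point: d=31 f=31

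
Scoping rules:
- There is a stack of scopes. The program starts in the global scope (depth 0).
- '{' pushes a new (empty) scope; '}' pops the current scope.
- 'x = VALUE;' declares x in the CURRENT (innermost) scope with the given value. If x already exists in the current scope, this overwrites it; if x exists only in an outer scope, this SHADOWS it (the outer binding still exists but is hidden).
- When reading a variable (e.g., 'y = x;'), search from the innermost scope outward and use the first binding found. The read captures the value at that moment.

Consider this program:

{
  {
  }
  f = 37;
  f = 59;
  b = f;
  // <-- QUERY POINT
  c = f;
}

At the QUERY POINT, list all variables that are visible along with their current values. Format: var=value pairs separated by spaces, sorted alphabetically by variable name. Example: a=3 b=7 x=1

Step 1: enter scope (depth=1)
Step 2: enter scope (depth=2)
Step 3: exit scope (depth=1)
Step 4: declare f=37 at depth 1
Step 5: declare f=59 at depth 1
Step 6: declare b=(read f)=59 at depth 1
Visible at query point: b=59 f=59

Answer: b=59 f=59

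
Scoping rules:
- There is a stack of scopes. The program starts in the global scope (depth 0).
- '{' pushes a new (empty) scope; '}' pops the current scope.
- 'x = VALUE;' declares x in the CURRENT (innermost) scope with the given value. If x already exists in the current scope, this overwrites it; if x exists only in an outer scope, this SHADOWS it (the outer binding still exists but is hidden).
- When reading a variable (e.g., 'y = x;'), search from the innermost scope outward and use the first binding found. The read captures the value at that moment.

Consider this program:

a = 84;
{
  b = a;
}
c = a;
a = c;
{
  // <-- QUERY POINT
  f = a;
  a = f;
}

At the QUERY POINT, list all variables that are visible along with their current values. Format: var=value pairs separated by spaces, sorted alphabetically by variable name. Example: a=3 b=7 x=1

Step 1: declare a=84 at depth 0
Step 2: enter scope (depth=1)
Step 3: declare b=(read a)=84 at depth 1
Step 4: exit scope (depth=0)
Step 5: declare c=(read a)=84 at depth 0
Step 6: declare a=(read c)=84 at depth 0
Step 7: enter scope (depth=1)
Visible at query point: a=84 c=84

Answer: a=84 c=84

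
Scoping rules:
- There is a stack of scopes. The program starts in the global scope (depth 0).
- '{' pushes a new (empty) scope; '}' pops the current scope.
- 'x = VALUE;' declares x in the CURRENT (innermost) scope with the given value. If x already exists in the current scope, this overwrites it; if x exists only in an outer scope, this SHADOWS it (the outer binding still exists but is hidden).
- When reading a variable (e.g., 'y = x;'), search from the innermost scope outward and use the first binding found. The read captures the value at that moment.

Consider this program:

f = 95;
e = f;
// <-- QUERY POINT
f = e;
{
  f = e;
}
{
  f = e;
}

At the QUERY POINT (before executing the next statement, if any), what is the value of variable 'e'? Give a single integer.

Step 1: declare f=95 at depth 0
Step 2: declare e=(read f)=95 at depth 0
Visible at query point: e=95 f=95

Answer: 95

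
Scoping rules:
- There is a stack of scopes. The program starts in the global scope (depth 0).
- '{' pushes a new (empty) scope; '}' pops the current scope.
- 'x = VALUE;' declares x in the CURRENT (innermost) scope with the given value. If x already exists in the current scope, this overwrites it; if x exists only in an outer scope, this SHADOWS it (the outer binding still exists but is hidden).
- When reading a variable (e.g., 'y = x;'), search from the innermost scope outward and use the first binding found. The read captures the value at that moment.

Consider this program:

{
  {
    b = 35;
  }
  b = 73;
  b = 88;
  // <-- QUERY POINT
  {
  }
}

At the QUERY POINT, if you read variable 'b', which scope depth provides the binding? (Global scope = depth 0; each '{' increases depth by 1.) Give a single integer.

Answer: 1

Derivation:
Step 1: enter scope (depth=1)
Step 2: enter scope (depth=2)
Step 3: declare b=35 at depth 2
Step 4: exit scope (depth=1)
Step 5: declare b=73 at depth 1
Step 6: declare b=88 at depth 1
Visible at query point: b=88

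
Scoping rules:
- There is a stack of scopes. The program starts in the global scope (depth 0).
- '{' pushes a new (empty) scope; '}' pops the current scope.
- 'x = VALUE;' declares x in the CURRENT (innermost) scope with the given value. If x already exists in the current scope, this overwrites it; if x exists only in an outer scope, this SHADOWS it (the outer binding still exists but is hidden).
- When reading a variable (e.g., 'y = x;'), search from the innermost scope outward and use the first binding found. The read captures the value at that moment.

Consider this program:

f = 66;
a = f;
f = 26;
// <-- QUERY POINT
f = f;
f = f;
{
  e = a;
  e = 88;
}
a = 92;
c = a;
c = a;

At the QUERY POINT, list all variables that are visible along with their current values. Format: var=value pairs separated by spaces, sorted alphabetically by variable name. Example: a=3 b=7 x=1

Answer: a=66 f=26

Derivation:
Step 1: declare f=66 at depth 0
Step 2: declare a=(read f)=66 at depth 0
Step 3: declare f=26 at depth 0
Visible at query point: a=66 f=26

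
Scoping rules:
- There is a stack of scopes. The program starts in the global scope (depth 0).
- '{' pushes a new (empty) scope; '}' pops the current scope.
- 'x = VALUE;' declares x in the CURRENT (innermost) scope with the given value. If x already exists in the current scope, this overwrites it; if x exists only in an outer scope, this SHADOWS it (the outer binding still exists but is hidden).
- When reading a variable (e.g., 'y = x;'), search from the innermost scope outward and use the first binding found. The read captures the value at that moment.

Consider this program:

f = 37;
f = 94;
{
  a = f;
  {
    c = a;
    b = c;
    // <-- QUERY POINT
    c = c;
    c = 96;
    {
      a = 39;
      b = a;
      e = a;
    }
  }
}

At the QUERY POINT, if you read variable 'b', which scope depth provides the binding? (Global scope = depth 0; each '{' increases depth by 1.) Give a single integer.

Answer: 2

Derivation:
Step 1: declare f=37 at depth 0
Step 2: declare f=94 at depth 0
Step 3: enter scope (depth=1)
Step 4: declare a=(read f)=94 at depth 1
Step 5: enter scope (depth=2)
Step 6: declare c=(read a)=94 at depth 2
Step 7: declare b=(read c)=94 at depth 2
Visible at query point: a=94 b=94 c=94 f=94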